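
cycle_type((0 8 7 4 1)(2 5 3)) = 3.5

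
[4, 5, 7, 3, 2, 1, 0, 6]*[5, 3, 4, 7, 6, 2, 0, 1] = [6, 2, 1, 7, 4, 3, 5, 0]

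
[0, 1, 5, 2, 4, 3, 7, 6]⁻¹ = [0, 1, 3, 5, 4, 2, 7, 6]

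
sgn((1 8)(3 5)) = 1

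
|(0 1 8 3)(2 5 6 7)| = 4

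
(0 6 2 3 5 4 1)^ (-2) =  (0 4 3 6 1 5 2)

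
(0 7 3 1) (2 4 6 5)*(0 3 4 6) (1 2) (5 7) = (0 5 1 3 2 6 7 4) 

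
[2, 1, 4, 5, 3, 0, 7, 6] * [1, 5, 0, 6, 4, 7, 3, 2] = [0, 5, 4, 7, 6, 1, 2, 3]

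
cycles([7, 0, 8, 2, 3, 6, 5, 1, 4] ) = (0 7 1)(2 8 4 3)(5 6)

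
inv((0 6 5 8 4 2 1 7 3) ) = (0 3 7 1 2 4 8 5 6) 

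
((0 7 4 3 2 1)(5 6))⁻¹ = (0 1 2 3 4 7)(5 6)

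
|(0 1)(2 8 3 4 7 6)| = 6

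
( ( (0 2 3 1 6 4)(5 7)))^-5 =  (0 2 3 1 6 4)(5 7)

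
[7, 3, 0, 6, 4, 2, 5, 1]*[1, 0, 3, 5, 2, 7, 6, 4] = [4, 5, 1, 6, 2, 3, 7, 0]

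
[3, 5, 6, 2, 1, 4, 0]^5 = [3, 4, 6, 2, 5, 1, 0]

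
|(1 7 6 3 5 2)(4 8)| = 6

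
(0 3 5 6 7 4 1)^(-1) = (0 1 4 7 6 5 3)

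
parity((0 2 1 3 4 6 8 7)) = odd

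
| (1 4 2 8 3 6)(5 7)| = 6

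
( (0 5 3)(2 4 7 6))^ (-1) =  (0 3 5)(2 6 7 4)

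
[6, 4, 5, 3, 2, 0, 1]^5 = [5, 6, 4, 3, 1, 2, 0]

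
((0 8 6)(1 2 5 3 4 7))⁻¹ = (0 6 8)(1 7 4 3 5 2)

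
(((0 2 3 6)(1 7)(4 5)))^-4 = ()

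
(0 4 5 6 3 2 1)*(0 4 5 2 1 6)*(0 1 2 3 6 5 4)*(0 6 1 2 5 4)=(1 6)(2 4 3 5)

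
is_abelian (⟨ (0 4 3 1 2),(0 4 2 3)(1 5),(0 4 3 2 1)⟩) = no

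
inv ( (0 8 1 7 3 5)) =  (0 5 3 7 1 8)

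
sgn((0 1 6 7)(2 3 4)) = -1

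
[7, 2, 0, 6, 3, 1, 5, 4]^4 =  [6, 4, 3, 2, 1, 7, 0, 5]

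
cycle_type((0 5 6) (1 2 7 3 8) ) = 3.5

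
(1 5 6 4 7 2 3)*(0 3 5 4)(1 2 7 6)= (0 3 2 5 1 4 6)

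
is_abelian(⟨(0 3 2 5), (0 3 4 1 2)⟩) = no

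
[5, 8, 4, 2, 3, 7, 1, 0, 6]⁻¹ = [7, 6, 3, 4, 2, 0, 8, 5, 1]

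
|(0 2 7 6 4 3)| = 6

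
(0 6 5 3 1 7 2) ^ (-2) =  (0 7 3 6 2 1 5) 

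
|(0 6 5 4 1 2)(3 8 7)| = 6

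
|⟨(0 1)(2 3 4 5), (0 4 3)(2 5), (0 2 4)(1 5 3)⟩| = 720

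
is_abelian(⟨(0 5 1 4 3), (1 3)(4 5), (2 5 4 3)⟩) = no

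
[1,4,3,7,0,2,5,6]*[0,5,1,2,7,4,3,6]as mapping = [0→5,1→7,2→2,3→6,4→0,5→1,6→4,7→3]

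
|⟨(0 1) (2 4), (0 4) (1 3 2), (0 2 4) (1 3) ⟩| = 120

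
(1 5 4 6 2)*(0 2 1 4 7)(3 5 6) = (0 2 4 3 5 7)(1 6)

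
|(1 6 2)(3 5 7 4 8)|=15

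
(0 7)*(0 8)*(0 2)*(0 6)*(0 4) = (0 7 8 2 6 4)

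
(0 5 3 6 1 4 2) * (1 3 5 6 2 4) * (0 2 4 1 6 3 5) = (0 3 4 1 6 5)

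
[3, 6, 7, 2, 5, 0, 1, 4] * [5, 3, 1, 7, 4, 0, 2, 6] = [7, 2, 6, 1, 0, 5, 3, 4]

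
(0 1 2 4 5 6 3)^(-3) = (0 5 1 6 2 3 4)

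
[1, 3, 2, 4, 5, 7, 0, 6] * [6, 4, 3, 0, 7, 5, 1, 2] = [4, 0, 3, 7, 5, 2, 6, 1]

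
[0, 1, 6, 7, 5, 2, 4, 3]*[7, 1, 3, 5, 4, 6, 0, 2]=[7, 1, 0, 2, 6, 3, 4, 5]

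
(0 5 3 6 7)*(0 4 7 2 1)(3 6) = (0 5 6 2 1)(4 7)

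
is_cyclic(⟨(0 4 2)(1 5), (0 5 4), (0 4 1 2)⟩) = no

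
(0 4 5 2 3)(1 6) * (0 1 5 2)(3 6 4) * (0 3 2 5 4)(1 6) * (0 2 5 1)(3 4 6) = (0 5 4 1 2)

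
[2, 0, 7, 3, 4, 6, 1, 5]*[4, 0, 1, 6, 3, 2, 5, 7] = [1, 4, 7, 6, 3, 5, 0, 2]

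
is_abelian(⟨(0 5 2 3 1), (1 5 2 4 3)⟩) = no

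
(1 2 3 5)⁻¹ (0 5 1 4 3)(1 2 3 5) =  (0 1 2 4 5)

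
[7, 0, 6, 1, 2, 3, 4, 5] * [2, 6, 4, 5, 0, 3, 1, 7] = [7, 2, 1, 6, 4, 5, 0, 3]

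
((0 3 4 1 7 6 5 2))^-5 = (0 1 5 3 7 2 4 6)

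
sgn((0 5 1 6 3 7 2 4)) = -1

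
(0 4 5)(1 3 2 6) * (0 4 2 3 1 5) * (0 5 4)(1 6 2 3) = (0 3 1 6 4 5)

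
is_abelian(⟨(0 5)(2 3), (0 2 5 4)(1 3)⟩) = no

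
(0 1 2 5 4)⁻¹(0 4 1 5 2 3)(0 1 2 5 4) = (0 2 4 5 3 1)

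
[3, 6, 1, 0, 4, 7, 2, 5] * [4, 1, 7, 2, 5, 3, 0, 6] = [2, 0, 1, 4, 5, 6, 7, 3]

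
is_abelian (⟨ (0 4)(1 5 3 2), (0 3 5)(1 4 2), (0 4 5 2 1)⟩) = no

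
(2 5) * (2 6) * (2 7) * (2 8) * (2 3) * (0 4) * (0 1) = (0 4 1)(2 5 6 7 8 3)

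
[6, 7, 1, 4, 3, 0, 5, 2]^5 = [5, 2, 7, 4, 3, 6, 0, 1]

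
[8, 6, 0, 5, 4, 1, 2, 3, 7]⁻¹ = [2, 5, 6, 7, 4, 3, 1, 8, 0]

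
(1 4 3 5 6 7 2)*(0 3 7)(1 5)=(0 3 1 4 7 2 5 6)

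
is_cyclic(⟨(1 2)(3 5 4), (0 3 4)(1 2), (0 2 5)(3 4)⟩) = no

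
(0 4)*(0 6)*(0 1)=(0 4 6 1)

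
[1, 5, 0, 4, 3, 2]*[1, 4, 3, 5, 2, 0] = [4, 0, 1, 2, 5, 3]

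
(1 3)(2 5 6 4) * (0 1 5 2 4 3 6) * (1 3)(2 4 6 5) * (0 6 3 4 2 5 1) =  (0 4 3 5 6)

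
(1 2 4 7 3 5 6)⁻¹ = (1 6 5 3 7 4 2)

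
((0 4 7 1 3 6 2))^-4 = (0 1 2 7 6 4 3)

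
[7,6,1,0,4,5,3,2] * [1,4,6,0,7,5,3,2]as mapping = [0→2,1→3,2→4,3→1,4→7,5→5,6→0,7→6]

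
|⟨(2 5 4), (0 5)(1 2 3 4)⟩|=36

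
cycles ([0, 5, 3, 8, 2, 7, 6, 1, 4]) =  (1 5 7)(2 3 8 4)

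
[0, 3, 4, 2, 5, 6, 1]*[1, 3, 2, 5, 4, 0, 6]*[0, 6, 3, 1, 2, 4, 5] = [6, 4, 2, 3, 0, 5, 1]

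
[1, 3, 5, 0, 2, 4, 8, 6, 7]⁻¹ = [3, 0, 4, 1, 5, 2, 7, 8, 6]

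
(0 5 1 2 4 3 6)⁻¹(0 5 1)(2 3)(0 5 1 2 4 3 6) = (1 2 5)(4 6)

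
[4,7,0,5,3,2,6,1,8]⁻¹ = [2,7,5,4,0,3,6,1,8]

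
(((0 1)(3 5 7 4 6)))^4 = (3 6 4 7 5)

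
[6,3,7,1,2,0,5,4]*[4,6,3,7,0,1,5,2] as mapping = [0→5,1→7,2→2,3→6,4→3,5→4,6→1,7→0] 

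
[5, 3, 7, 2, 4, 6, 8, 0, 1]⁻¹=[7, 8, 3, 1, 4, 0, 5, 2, 6]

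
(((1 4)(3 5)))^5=(1 4)(3 5)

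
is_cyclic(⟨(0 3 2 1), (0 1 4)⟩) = no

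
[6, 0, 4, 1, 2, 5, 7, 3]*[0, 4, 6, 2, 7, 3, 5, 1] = [5, 0, 7, 4, 6, 3, 1, 2]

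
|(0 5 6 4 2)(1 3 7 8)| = 20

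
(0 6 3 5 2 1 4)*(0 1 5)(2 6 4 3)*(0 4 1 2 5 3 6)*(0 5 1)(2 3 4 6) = (1 2 4 3 6)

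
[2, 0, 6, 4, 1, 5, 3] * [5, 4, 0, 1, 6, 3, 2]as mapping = [0→0, 1→5, 2→2, 3→6, 4→4, 5→3, 6→1]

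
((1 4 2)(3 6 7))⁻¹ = (1 2 4)(3 7 6)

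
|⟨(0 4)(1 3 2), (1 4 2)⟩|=120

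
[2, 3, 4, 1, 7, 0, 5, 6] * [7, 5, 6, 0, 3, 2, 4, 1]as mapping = [0→6, 1→0, 2→3, 3→5, 4→1, 5→7, 6→2, 7→4]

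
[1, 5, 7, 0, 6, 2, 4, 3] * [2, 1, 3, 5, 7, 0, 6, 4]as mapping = [0→1, 1→0, 2→4, 3→2, 4→6, 5→3, 6→7, 7→5]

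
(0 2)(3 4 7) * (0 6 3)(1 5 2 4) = (0 4 7)(1 5 2 6 3)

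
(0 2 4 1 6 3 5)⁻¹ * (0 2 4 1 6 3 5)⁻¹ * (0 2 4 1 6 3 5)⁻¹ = (0 6 2 3 4 5 1)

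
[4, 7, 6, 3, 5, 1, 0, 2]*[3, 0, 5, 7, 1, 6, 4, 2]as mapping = [0→1, 1→2, 2→4, 3→7, 4→6, 5→0, 6→3, 7→5]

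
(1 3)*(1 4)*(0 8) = (0 8)(1 3 4)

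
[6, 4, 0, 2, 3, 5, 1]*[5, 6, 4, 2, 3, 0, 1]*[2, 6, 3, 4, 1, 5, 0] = [6, 4, 5, 1, 3, 2, 0] 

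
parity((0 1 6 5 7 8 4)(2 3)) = odd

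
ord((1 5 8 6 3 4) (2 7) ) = 6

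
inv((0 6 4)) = (0 4 6)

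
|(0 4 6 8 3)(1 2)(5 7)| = 10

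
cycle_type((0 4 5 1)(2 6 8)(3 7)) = 2.3.4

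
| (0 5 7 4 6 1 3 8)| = 8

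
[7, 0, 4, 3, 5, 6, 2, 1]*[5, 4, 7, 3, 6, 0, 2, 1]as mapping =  [0→1, 1→5, 2→6, 3→3, 4→0, 5→2, 6→7, 7→4]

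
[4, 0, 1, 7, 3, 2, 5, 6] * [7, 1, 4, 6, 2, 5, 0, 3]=[2, 7, 1, 3, 6, 4, 5, 0]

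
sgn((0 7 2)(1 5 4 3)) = -1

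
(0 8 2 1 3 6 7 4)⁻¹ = (0 4 7 6 3 1 2 8)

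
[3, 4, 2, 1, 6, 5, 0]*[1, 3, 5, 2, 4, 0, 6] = [2, 4, 5, 3, 6, 0, 1]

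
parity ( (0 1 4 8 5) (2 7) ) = odd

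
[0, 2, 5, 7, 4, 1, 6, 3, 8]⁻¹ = [0, 5, 1, 7, 4, 2, 6, 3, 8]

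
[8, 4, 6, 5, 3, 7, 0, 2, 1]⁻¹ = [6, 8, 7, 4, 1, 3, 2, 5, 0]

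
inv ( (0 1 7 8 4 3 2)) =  (0 2 3 4 8 7 1)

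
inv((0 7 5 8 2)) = (0 2 8 5 7)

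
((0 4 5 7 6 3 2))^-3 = (0 6 4 3 5 2 7)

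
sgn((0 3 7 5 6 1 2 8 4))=1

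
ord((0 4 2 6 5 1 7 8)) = 8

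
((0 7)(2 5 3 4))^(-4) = ()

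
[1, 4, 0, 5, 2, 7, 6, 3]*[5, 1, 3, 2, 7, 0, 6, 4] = [1, 7, 5, 0, 3, 4, 6, 2] 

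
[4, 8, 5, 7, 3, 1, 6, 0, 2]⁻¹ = [7, 5, 8, 4, 0, 2, 6, 3, 1]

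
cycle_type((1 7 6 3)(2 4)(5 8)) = 2^2.4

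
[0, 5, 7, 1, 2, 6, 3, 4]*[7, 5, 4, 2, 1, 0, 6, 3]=[7, 0, 3, 5, 4, 6, 2, 1]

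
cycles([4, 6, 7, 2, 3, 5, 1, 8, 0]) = (0 4 3 2 7 8)(1 6)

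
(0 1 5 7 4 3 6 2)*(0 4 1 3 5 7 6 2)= (0 3 2 4 5 6)(1 7)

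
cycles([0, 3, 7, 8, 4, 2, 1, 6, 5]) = (1 3 8 5 2 7 6)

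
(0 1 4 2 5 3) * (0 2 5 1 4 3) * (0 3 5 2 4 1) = (0 1 5 3 4 2)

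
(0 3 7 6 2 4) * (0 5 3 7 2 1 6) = (0 7)(1 6)(2 4 5 3)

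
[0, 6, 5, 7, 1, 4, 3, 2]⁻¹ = [0, 4, 7, 6, 5, 2, 1, 3]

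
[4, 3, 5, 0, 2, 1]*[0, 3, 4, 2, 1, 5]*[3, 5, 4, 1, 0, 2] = [5, 4, 2, 3, 0, 1]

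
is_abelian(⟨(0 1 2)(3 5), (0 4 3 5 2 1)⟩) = no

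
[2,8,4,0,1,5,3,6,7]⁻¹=[3,4,0,6,2,5,7,8,1]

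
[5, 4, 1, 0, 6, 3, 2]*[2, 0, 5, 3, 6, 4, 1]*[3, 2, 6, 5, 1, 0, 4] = [1, 4, 3, 6, 2, 5, 0]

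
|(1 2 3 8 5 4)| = 6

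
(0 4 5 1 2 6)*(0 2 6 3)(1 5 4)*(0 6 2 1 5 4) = (0 5 4)(1 2 3 6)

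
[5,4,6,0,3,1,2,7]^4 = [3,5,2,4,1,0,6,7]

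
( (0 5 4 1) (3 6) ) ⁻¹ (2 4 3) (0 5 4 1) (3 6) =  (1 6 2) 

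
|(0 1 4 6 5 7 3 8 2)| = 9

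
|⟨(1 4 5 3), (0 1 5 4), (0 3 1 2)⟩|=720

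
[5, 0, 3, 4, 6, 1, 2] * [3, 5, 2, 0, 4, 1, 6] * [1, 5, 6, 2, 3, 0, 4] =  [5, 2, 1, 3, 4, 0, 6]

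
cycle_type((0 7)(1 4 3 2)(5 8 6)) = 2.3.4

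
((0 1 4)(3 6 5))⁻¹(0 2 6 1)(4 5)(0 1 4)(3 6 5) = (0 3)(1 2 5 4)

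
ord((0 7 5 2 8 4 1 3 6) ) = 9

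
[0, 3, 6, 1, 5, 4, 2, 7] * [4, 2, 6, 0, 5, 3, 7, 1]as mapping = [0→4, 1→0, 2→7, 3→2, 4→3, 5→5, 6→6, 7→1]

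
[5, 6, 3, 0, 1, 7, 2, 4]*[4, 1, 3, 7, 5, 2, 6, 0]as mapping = [0→2, 1→6, 2→7, 3→4, 4→1, 5→0, 6→3, 7→5]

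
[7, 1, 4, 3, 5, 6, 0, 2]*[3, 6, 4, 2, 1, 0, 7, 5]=[5, 6, 1, 2, 0, 7, 3, 4] 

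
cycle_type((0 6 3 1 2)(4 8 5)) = 3.5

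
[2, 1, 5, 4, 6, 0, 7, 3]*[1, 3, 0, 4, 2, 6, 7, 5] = [0, 3, 6, 2, 7, 1, 5, 4]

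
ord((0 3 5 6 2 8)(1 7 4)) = 6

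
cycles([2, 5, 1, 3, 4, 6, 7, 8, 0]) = (0 2 1 5 6 7 8)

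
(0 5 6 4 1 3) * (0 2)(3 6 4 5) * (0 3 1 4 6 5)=(0 1 5 6)(2 3)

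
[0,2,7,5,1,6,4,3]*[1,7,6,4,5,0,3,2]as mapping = [0→1,1→6,2→2,3→0,4→7,5→3,6→5,7→4]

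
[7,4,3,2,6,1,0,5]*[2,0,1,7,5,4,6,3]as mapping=[0→3,1→5,2→7,3→1,4→6,5→0,6→2,7→4]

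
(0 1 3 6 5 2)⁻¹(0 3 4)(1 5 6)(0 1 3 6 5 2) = (1 6 4)(2 5 3)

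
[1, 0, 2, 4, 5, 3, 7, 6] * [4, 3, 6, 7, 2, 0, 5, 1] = [3, 4, 6, 2, 0, 7, 1, 5]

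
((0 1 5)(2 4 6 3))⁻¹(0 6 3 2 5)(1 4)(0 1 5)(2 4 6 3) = (0 1 3 2 4)(5 6)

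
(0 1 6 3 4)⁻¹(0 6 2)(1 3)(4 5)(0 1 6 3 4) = (0 5)(1 3 2)(4 6)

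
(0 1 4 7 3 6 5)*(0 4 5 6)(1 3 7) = (0 3)(1 5 4)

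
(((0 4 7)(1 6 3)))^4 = (0 4 7)(1 6 3)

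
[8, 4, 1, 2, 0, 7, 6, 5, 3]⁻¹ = [4, 2, 3, 8, 1, 7, 6, 5, 0]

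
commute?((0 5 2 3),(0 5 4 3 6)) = no:(0 5 2 3)*(0 5 4 3 6) = (0 4 3 5 2 6),(0 5 4 3 6)*(0 5 2 3) = (0 2 3 6 5 4)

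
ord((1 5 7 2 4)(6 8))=10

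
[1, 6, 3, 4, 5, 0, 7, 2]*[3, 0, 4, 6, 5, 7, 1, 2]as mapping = [0→0, 1→1, 2→6, 3→5, 4→7, 5→3, 6→2, 7→4]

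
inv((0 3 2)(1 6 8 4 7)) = (0 2 3)(1 7 4 8 6)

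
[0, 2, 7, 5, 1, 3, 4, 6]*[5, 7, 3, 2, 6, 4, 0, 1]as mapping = [0→5, 1→3, 2→1, 3→4, 4→7, 5→2, 6→6, 7→0]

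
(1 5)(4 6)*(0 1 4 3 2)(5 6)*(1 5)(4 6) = (0 5 6 3 2)(1 4)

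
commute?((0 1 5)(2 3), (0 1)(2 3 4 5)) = no:(0 1 5)(2 3)*(0 1)(2 3 4 5) = (1 2 4 5), (0 1)(2 3 4 5)*(0 1 5)(2 3) = (0 5 3 4)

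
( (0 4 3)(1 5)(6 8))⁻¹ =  (0 3 4)(1 5)(6 8)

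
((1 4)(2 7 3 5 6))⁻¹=(1 4)(2 6 5 3 7)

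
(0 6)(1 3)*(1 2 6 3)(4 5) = (0 3 2 6)(4 5)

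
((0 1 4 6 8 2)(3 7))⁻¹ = (0 2 8 6 4 1)(3 7)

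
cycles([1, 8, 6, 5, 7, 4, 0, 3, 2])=(0 1 8 2 6)(3 5 4 7)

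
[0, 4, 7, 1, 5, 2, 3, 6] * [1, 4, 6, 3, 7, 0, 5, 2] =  [1, 7, 2, 4, 0, 6, 3, 5] 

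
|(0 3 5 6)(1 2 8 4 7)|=20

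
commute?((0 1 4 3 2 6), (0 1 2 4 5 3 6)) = no:(0 1 4 3 2 6) * (0 1 2 4 5 3 6) = (0 2)(1 5 3 4 6), (0 1 2 4 5 3 6) * (0 1 4 3 2 6) = (0 4 5 2 3)(1 6)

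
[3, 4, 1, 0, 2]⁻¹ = [3, 2, 4, 0, 1]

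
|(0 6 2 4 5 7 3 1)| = 8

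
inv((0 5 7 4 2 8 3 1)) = (0 1 3 8 2 4 7 5)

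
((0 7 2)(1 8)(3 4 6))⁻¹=(0 2 7)(1 8)(3 6 4)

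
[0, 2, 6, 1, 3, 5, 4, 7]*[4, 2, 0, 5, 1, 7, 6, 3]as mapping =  [0→4, 1→0, 2→6, 3→2, 4→5, 5→7, 6→1, 7→3]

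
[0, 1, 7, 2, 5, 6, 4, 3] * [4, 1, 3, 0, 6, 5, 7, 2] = [4, 1, 2, 3, 5, 7, 6, 0]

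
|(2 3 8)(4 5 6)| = 3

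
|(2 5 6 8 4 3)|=6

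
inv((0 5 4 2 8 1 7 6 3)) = (0 3 6 7 1 8 2 4 5)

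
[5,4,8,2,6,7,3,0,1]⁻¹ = [7,8,3,6,1,0,4,5,2]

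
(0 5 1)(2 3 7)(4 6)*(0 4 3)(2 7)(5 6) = (0 6 3 2)(1 4 5)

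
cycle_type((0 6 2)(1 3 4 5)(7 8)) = 2.3.4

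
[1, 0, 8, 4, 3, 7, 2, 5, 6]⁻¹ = [1, 0, 6, 4, 3, 7, 8, 5, 2]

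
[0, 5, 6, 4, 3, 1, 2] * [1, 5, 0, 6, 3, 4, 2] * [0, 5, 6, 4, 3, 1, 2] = [5, 3, 6, 4, 2, 1, 0]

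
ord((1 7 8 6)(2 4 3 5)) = 4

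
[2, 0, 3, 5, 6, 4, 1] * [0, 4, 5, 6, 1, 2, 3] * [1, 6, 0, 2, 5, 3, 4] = [3, 1, 4, 0, 2, 6, 5]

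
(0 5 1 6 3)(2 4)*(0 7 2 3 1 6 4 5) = (1 4 3 7 2 5 6)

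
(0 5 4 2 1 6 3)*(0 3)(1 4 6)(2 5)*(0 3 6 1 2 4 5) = (0 4)(1 2 5)(3 6)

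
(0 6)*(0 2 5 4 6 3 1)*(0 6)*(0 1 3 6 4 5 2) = (0 6)(1 4)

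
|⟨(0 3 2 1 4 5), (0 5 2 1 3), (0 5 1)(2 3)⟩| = 720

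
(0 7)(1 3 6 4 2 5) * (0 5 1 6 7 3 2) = (0 3 7 5 6 4)(1 2)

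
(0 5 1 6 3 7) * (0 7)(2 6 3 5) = (0 2 6 5 1 3)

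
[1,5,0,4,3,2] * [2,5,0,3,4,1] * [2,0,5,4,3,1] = [1,0,5,3,4,2]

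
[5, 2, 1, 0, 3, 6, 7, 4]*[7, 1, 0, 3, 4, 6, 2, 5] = [6, 0, 1, 7, 3, 2, 5, 4]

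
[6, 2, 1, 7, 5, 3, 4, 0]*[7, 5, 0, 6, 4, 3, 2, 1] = [2, 0, 5, 1, 3, 6, 4, 7]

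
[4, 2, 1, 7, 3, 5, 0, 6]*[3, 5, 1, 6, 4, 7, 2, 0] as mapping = [0→4, 1→1, 2→5, 3→0, 4→6, 5→7, 6→3, 7→2] 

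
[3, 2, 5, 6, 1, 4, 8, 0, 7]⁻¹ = [7, 4, 1, 0, 5, 2, 3, 8, 6]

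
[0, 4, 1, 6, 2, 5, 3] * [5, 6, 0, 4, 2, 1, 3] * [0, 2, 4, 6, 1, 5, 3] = [5, 4, 3, 6, 0, 2, 1]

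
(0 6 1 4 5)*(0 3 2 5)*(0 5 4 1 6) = (2 4 5 3)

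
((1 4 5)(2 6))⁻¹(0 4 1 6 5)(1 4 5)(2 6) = (0 5 4 2 1)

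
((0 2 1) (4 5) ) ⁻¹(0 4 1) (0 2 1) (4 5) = (0 2 5) 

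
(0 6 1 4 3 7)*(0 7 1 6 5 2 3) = (0 5 2 3 1 4) 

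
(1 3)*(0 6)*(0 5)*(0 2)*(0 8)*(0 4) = (0 6 5 2 8 4)(1 3)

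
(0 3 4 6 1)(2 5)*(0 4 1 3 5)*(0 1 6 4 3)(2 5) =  (0 2 1 3 6)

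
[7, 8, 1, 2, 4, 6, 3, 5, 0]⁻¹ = [8, 2, 3, 6, 4, 7, 5, 0, 1]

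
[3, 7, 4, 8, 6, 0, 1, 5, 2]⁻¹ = [5, 6, 8, 0, 2, 7, 4, 1, 3]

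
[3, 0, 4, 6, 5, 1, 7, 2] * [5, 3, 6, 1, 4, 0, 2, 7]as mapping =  [0→1, 1→5, 2→4, 3→2, 4→0, 5→3, 6→7, 7→6]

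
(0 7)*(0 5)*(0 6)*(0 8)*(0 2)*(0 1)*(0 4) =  (0 7 5 6 8 2 1 4)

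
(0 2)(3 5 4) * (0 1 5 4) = (0 2 1 5)(3 4)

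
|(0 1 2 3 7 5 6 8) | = 8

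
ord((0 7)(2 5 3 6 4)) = 10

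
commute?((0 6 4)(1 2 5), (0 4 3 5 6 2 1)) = no:(0 6 4)(1 2 5) * (0 4 3 5 6 2 1) = (0 2 6 3 5), (0 4 3 5 6 2 1) * (0 6 4)(1 2 5) = (1 6 5 4 3)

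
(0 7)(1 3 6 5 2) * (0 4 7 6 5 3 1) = (0 6 3 5 2)(4 7)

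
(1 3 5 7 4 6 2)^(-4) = (1 7 2 5 6 3 4)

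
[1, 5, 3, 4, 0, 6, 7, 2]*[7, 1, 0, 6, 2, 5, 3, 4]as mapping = [0→1, 1→5, 2→6, 3→2, 4→7, 5→3, 6→4, 7→0]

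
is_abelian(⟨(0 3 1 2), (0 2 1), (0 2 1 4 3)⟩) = no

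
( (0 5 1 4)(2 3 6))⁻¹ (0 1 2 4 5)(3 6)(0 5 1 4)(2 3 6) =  (0 1 5 4 3)(2 6)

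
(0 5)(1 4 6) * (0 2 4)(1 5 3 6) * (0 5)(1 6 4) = (0 3 4 6)(1 5 2)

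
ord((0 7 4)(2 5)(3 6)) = 6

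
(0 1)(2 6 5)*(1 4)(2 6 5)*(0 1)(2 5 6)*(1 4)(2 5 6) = (0 1 4)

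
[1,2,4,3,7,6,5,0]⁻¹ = [7,0,1,3,2,6,5,4]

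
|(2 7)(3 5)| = 2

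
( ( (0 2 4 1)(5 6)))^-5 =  (0 1 4 2)(5 6)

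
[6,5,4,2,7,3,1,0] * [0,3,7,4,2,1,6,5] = [6,1,2,7,5,4,3,0]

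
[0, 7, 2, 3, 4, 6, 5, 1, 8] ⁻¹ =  [0, 7, 2, 3, 4, 6, 5, 1, 8] 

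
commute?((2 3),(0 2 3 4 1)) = no:(2 3) * (0 2 3 4 1) = (0 2 4 1),(0 2 3 4 1) * (2 3) = (0 3 4 1)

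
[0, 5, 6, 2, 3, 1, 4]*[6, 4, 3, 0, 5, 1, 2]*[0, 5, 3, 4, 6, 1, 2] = [2, 5, 3, 4, 0, 6, 1]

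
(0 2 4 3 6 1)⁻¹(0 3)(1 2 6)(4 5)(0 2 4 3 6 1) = (0 4 1)(2 6)(3 5)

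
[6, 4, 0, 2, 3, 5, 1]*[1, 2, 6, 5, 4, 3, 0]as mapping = [0→0, 1→4, 2→1, 3→6, 4→5, 5→3, 6→2]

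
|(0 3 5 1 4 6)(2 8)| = 6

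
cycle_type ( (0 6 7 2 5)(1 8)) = 2.5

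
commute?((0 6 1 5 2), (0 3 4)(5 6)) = no:(0 6 1 5 2)*(0 3 4)(5 6) = (0 5 2 3 4)(1 6), (0 3 4)(5 6)*(0 6 1 5 2) = (0 3 4 6 2)(1 5)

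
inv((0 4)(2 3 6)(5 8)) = (0 4)(2 6 3)(5 8)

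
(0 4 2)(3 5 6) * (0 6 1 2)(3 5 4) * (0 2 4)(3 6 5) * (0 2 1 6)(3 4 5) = (1 5 6 4)(2 3)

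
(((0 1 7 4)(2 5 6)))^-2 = (0 7)(1 4)(2 5 6)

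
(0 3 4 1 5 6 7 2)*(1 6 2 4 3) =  (0 1 5 2)(4 6 7)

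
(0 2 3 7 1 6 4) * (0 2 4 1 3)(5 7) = (0 4 2)(1 6)(3 5 7)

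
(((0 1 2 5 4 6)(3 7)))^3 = (0 5)(1 4)(2 6)(3 7)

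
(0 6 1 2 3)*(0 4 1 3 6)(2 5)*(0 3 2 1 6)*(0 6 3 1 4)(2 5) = (0 1 2 6 5 4 3)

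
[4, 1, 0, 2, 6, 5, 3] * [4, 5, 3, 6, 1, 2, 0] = [1, 5, 4, 3, 0, 2, 6]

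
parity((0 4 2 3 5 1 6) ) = even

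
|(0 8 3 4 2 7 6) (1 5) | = 14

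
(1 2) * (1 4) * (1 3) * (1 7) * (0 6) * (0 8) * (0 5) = (0 6 8 5)(1 2 4 3 7)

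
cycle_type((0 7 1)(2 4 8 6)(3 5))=2.3.4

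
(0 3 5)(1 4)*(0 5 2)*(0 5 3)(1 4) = (2 5 3)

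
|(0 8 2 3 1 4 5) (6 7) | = 14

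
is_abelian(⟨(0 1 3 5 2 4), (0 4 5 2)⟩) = no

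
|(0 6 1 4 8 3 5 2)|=8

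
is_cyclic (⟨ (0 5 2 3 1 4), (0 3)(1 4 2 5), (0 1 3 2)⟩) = no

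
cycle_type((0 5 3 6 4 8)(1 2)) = 2.6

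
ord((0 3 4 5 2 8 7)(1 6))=14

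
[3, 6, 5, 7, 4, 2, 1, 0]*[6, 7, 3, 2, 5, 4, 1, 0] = [2, 1, 4, 0, 5, 3, 7, 6]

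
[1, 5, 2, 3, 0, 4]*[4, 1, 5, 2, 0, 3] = [1, 3, 5, 2, 4, 0]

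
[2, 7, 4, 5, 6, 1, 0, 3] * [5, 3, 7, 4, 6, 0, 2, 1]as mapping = [0→7, 1→1, 2→6, 3→0, 4→2, 5→3, 6→5, 7→4]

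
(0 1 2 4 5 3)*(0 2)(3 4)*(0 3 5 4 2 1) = (1 3)(2 5)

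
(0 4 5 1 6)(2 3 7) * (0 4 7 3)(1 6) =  (0 7 2)(4 5 6)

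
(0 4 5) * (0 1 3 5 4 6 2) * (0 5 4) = (0 6 2 5 1 3 4)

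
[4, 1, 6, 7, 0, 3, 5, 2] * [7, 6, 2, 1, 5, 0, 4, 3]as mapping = [0→5, 1→6, 2→4, 3→3, 4→7, 5→1, 6→0, 7→2]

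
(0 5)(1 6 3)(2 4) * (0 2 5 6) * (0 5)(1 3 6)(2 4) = (0 1 5 4)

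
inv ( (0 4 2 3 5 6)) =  (0 6 5 3 2 4)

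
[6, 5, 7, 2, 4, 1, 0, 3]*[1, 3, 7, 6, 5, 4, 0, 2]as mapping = [0→0, 1→4, 2→2, 3→7, 4→5, 5→3, 6→1, 7→6]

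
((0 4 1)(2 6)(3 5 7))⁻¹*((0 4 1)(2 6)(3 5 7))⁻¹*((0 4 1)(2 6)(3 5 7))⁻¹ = (2 6)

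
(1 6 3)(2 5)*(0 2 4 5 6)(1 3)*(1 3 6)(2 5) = (0 5 4 2 1)(3 6)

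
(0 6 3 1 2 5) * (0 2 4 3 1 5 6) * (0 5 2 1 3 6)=(0 5 1 4 6 3 2) 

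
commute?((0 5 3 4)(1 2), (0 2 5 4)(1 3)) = no:(0 5 3 4)(1 2)*(0 2 5 4)(1 3) = (0 4 2 3)(1 5), (0 2 5 4)(1 3)*(0 5 3 4)(1 2) = (0 1 4 5)(2 3)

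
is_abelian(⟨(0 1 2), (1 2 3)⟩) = no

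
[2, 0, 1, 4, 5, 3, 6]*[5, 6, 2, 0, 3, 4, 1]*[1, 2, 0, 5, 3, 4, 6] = [0, 4, 6, 5, 3, 1, 2] 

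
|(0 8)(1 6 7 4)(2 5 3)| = 12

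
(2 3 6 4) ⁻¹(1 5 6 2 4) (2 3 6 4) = (1 5 4 3 2) 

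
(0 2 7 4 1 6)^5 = (0 6 1 4 7 2)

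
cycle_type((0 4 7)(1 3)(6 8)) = 2^2.3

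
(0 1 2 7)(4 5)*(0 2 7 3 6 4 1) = (1 7 2 3 6 4 5)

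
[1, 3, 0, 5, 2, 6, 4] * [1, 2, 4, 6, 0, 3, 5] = [2, 6, 1, 3, 4, 5, 0]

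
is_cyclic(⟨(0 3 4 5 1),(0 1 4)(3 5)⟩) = no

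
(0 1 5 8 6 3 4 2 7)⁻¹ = (0 7 2 4 3 6 8 5 1)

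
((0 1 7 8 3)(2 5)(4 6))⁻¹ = (0 3 8 7 1)(2 5)(4 6)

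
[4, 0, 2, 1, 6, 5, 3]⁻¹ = [1, 3, 2, 6, 0, 5, 4]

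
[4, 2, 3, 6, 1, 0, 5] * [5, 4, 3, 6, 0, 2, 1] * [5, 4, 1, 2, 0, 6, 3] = [5, 2, 3, 4, 0, 6, 1]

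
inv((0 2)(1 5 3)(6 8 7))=(0 2)(1 3 5)(6 7 8)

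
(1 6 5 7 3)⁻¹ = (1 3 7 5 6)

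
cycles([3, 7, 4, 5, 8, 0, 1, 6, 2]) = (0 3 5)(1 7 6)(2 4 8)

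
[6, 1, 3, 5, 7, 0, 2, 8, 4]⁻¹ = [5, 1, 6, 2, 8, 3, 0, 4, 7]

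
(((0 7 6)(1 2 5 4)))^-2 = (0 7 6)(1 5)(2 4)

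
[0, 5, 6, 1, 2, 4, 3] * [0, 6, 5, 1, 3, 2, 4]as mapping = [0→0, 1→2, 2→4, 3→6, 4→5, 5→3, 6→1]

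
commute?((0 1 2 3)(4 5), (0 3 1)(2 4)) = no:(0 1 2 3)(4 5) * (0 3 1)(2 4) = (1 4 5 2), (0 3 1)(2 4) * (0 1 2 3)(4 5) = (2 5 4 3)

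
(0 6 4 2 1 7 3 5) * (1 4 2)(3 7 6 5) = (0 5)(1 6 2 4)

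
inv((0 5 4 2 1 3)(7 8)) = (0 3 1 2 4 5)(7 8)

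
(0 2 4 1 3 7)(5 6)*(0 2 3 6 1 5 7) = (0 3)(1 6 7 2 4 5)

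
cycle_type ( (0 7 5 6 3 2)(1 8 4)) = 3.6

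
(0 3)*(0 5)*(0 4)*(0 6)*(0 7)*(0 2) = (0 3 5 4 6 7 2)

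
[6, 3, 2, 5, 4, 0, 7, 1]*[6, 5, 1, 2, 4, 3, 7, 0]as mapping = [0→7, 1→2, 2→1, 3→3, 4→4, 5→6, 6→0, 7→5]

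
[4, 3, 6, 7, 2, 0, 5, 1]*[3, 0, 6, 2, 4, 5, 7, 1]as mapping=[0→4, 1→2, 2→7, 3→1, 4→6, 5→3, 6→5, 7→0]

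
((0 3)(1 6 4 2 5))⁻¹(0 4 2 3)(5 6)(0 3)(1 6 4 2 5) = (0 3 2 5)(1 4)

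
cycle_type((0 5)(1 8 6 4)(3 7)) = 2^2.4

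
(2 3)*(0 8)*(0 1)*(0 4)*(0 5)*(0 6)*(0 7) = (0 8 1 4 5 6 7)(2 3)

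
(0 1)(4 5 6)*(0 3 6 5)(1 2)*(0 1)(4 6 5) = (0 2)(1 3 5 4)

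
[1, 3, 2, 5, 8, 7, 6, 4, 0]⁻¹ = [8, 0, 2, 1, 7, 3, 6, 5, 4]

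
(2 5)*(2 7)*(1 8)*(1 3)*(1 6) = (1 8 3 6)(2 5 7)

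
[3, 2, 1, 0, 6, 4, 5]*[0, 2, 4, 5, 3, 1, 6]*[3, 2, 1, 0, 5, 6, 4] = [6, 5, 1, 3, 4, 0, 2]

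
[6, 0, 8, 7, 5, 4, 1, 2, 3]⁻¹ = [1, 6, 7, 8, 5, 4, 0, 3, 2]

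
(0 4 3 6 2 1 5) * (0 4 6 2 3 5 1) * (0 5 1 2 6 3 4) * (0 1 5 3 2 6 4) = (0 2 3 4 5 1 6)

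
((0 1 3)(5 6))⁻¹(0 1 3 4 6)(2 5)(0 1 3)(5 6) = (0 4 5 1 3)(2 6)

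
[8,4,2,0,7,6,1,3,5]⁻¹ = [3,6,2,7,1,8,5,4,0]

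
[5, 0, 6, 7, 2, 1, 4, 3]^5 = [1, 5, 4, 7, 6, 0, 2, 3]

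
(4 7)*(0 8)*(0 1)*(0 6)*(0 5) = (0 8 1 6 5)(4 7)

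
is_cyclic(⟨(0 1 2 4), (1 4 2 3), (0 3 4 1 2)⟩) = no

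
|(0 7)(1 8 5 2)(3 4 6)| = 12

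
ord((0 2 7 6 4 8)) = 6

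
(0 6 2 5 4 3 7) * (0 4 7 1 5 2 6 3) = (0 3 1 5 7 4)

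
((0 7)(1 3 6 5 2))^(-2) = (1 5 3 2 6)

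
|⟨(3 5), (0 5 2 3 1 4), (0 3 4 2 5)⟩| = 720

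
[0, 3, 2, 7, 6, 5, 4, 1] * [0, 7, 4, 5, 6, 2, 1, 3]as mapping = [0→0, 1→5, 2→4, 3→3, 4→1, 5→2, 6→6, 7→7]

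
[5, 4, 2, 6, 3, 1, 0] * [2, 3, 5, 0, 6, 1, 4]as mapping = [0→1, 1→6, 2→5, 3→4, 4→0, 5→3, 6→2]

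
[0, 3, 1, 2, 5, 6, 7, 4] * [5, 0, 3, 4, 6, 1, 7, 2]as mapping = [0→5, 1→4, 2→0, 3→3, 4→1, 5→7, 6→2, 7→6]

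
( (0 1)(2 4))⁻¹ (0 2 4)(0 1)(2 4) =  (1 4 2)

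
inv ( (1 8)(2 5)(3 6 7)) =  (1 8)(2 5)(3 7 6)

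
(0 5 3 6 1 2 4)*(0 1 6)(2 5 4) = (0 4 1 5 3)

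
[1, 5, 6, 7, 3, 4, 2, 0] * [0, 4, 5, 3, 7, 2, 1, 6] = [4, 2, 1, 6, 3, 7, 5, 0]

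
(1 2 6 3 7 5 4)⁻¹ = (1 4 5 7 3 6 2)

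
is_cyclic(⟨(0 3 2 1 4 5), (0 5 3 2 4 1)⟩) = no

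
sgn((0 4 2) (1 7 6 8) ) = -1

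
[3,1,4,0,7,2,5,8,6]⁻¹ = [3,1,5,0,2,6,8,4,7]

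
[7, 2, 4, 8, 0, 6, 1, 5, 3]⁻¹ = [4, 6, 1, 8, 2, 7, 5, 0, 3]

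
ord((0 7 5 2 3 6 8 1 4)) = 9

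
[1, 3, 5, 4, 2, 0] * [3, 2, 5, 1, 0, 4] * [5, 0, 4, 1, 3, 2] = [4, 0, 3, 5, 2, 1]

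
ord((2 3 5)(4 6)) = 6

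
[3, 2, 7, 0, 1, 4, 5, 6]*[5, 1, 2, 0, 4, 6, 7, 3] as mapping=[0→0, 1→2, 2→3, 3→5, 4→1, 5→4, 6→6, 7→7] 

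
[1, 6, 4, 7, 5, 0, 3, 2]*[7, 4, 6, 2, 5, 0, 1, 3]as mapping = [0→4, 1→1, 2→5, 3→3, 4→0, 5→7, 6→2, 7→6]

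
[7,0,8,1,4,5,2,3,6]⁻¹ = [1,3,6,7,4,5,8,0,2]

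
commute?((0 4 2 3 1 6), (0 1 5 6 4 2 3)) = no:(0 4 2 3 1 6)*(0 1 5 6 4 2 3) = (0 2)(1 4 3 5 6), (0 1 5 6 4 2 3)*(0 4 2 3 1 6) = (0 6 2 1 5)(3 4)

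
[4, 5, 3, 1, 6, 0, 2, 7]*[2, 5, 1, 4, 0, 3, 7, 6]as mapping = [0→0, 1→3, 2→4, 3→5, 4→7, 5→2, 6→1, 7→6]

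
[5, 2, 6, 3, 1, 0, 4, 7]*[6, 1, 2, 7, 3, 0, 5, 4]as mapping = [0→0, 1→2, 2→5, 3→7, 4→1, 5→6, 6→3, 7→4]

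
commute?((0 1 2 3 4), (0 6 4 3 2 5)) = no:(0 1 2 3 4) * (0 6 4 3 2 5) = (0 1 5)(4 6), (0 6 4 3 2 5) * (0 1 2 3 4) = (0 6)(1 2 5)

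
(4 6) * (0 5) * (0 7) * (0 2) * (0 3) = (0 5 7 2 3)(4 6)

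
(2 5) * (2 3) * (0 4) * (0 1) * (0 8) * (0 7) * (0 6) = (0 4 1 8 7 6)(2 5 3)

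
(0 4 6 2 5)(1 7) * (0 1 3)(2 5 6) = (0 4 2 6 5 1 7 3)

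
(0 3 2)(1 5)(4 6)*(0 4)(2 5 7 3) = (0 2 4 6)(1 7 3 5)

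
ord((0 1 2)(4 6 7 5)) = 12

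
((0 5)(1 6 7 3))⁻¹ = (0 5)(1 3 7 6)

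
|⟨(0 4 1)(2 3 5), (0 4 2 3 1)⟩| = 360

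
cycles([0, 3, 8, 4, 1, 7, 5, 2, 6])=(1 3 4)(2 8 6 5 7)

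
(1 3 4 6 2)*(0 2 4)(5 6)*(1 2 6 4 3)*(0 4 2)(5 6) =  (0 5 2)(3 4 6)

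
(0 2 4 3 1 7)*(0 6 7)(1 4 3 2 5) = (0 5 1)(2 3 4)(6 7)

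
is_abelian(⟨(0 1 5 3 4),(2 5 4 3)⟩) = no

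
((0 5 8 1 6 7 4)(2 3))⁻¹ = (0 4 7 6 1 8 5)(2 3)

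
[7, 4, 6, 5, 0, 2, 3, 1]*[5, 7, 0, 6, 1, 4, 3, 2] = [2, 1, 3, 4, 5, 0, 6, 7] 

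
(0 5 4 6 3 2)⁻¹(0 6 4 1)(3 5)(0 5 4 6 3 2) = (1 5 3 6)(2 4)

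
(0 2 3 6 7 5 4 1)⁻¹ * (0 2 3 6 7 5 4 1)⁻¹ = (0 4 7 3)(1 5 6 2)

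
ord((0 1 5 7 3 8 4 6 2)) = 9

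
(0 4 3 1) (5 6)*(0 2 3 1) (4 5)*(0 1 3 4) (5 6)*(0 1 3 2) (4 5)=(0 6 1) (2 5 4) 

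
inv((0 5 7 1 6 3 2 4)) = (0 4 2 3 6 1 7 5)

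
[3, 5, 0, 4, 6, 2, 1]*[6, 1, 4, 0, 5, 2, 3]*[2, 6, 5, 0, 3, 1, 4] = [2, 5, 4, 1, 0, 3, 6]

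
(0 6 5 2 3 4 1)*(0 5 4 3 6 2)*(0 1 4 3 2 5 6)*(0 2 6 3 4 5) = (1 3 6 4 5) 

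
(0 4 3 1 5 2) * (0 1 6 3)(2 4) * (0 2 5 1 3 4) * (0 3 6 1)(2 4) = (0 5 3 1)(2 6)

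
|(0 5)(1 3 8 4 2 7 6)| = 14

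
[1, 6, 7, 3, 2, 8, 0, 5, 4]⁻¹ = [6, 0, 4, 3, 8, 7, 1, 2, 5]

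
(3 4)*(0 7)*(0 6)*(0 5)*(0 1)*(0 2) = (0 7 6 5 1 2)(3 4)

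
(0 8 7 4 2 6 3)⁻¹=(0 3 6 2 4 7 8)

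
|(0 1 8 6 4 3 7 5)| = 8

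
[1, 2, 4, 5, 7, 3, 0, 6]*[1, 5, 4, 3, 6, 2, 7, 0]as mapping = [0→5, 1→4, 2→6, 3→2, 4→0, 5→3, 6→1, 7→7]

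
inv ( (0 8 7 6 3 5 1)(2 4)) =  (0 1 5 3 6 7 8)(2 4)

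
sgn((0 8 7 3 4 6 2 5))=-1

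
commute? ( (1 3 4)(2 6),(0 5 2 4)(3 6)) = no: (1 3 4)(2 6)*(0 5 2 4)(3 6) = (0 5 2 3)(1 6 4),(0 5 2 4)(3 6)*(1 3 4)(2 6) = (0 5 6 4)(1 3 2)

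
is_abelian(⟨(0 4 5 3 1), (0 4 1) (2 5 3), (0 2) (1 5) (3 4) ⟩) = no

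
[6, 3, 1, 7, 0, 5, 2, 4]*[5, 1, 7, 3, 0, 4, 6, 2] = [6, 3, 1, 2, 5, 4, 7, 0]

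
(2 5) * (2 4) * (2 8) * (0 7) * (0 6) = (0 7 6)(2 5 4 8)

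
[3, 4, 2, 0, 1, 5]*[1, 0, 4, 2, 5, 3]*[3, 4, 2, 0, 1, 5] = [2, 5, 1, 4, 3, 0]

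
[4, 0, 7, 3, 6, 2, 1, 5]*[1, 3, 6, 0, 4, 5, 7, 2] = [4, 1, 2, 0, 7, 6, 3, 5] 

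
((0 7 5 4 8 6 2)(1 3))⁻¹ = (0 2 6 8 4 5 7)(1 3)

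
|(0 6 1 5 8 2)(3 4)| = 6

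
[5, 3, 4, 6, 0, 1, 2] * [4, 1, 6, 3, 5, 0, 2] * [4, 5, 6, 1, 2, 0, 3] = [4, 1, 0, 6, 2, 5, 3]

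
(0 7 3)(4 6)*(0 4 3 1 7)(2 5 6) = (1 7)(2 5 6 3 4)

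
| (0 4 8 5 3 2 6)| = 7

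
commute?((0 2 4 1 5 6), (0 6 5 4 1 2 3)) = no:(0 2 4 1 5 6)*(0 6 5 4 1 2 3) = (0 3)(1 4 2), (0 6 5 4 1 2 3)*(0 2 4 1 5 6) = (1 4 5)(2 3)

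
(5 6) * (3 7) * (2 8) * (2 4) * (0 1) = (0 1)(2 8 4)(3 7)(5 6)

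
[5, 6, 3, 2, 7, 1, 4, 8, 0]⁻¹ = [8, 5, 3, 2, 6, 0, 1, 4, 7]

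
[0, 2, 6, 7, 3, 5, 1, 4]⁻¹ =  [0, 6, 1, 4, 7, 5, 2, 3]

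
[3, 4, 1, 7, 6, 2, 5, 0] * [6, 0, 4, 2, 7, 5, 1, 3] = [2, 7, 0, 3, 1, 4, 5, 6]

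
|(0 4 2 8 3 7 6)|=7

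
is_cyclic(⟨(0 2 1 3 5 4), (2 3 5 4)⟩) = no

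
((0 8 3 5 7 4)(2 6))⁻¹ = (0 4 7 5 3 8)(2 6)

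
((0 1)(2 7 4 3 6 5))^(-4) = (2 4 6)(3 5 7)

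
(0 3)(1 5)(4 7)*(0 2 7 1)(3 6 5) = (0 6 5)(1 3 2 7 4)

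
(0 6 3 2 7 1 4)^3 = (0 2 4 3 1 6 7)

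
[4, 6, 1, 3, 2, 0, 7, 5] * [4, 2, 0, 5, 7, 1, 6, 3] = [7, 6, 2, 5, 0, 4, 3, 1]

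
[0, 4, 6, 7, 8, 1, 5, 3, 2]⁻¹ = [0, 5, 8, 7, 1, 6, 2, 3, 4]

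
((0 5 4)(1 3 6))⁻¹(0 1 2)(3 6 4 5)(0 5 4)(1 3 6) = (0 4 6 1)(2 5 3)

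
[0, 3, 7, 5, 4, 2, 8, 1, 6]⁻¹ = [0, 7, 5, 1, 4, 3, 8, 2, 6]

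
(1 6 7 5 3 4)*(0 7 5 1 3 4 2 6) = (0 7 1) (2 6 5 4 3) 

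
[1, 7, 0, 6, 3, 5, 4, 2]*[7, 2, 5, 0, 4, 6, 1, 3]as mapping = [0→2, 1→3, 2→7, 3→1, 4→0, 5→6, 6→4, 7→5]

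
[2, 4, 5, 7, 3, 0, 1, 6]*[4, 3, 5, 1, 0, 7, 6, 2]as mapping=[0→5, 1→0, 2→7, 3→2, 4→1, 5→4, 6→3, 7→6]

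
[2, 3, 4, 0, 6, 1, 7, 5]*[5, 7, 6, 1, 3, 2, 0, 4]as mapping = [0→6, 1→1, 2→3, 3→5, 4→0, 5→7, 6→4, 7→2]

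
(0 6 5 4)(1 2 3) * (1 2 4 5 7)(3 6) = (0 3 2 6 7 1 4)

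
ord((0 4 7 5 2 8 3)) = 7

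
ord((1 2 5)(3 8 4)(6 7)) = 6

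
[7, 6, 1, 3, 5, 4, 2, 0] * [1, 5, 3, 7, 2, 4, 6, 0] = [0, 6, 5, 7, 4, 2, 3, 1]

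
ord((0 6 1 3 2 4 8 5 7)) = 9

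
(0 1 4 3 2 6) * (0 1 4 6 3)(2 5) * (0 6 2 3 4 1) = (0 1 2 4 6)(3 5)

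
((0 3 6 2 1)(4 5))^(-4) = (0 3 6 2 1)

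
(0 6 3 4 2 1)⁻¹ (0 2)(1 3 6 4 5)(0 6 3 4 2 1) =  (0 4 3 2 5)(1 6)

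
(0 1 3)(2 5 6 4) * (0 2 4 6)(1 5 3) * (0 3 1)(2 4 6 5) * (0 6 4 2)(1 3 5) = (1 6)(2 3)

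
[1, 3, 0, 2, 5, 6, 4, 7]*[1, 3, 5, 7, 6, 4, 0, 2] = [3, 7, 1, 5, 4, 0, 6, 2]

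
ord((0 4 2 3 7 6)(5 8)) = 6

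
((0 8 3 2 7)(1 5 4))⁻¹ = (0 7 2 3 8)(1 4 5)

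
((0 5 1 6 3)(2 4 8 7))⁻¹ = (0 3 6 1 5)(2 7 8 4)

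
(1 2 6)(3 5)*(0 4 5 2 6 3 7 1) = (0 4 5 7 1 6)(2 3)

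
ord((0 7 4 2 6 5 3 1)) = 8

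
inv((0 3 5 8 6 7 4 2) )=(0 2 4 7 6 8 5 3) 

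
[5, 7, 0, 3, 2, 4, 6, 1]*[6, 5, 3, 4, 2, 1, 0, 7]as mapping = [0→1, 1→7, 2→6, 3→4, 4→3, 5→2, 6→0, 7→5]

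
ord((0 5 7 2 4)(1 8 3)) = 15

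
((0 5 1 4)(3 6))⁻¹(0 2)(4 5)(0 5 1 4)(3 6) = (0 1)(2 5)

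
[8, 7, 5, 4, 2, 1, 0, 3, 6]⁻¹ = [6, 5, 4, 7, 3, 2, 8, 1, 0]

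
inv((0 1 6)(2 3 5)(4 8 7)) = (0 6 1)(2 5 3)(4 7 8)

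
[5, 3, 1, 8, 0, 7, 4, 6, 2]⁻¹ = [4, 2, 8, 1, 6, 0, 7, 5, 3]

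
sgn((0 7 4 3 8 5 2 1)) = -1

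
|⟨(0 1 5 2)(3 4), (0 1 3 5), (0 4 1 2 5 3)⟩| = 720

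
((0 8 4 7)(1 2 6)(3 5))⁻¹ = (0 7 4 8)(1 6 2)(3 5)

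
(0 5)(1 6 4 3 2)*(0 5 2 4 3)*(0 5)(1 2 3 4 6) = (0 3 6 4 5)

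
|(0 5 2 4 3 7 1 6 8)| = 9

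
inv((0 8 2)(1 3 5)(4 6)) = (0 2 8)(1 5 3)(4 6)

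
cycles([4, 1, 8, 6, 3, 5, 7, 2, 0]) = (0 4 3 6 7 2 8)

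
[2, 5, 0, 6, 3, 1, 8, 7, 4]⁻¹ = [2, 5, 0, 4, 8, 1, 3, 7, 6]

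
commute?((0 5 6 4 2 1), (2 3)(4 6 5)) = no:(0 5 6 4 2 1)*(2 3)(4 6 5) = (0 4 3 2 1), (2 3)(4 6 5)*(0 5 6 4 2 1) = (0 5 2 3 1)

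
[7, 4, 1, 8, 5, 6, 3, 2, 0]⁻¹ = [8, 2, 7, 6, 1, 4, 5, 0, 3]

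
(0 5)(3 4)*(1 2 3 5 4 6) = (0 4 5)(1 2 3 6)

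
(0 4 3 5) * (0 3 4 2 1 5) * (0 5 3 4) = (0 2 1 3 5 4)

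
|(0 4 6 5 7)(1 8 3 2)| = 20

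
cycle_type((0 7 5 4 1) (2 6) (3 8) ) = 2^2.5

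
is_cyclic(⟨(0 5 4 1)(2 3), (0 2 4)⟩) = no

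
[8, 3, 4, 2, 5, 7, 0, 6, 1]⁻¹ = [6, 8, 3, 1, 2, 4, 7, 5, 0]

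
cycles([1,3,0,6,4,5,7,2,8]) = (0 1 3 6 7 2)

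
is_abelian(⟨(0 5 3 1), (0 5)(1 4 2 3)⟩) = no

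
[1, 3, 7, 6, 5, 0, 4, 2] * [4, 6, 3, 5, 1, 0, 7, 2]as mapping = [0→6, 1→5, 2→2, 3→7, 4→0, 5→4, 6→1, 7→3]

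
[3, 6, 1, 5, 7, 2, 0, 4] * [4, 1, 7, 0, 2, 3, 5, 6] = [0, 5, 1, 3, 6, 7, 4, 2]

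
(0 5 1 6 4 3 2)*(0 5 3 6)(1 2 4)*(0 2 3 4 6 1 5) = (0 4 1 2)(3 6 5)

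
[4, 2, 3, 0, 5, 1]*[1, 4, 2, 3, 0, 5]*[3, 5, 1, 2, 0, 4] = [3, 1, 2, 5, 4, 0]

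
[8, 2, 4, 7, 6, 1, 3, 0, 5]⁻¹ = [7, 5, 1, 6, 2, 8, 4, 3, 0]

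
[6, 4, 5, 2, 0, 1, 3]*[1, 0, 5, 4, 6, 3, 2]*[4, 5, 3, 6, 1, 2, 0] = [3, 0, 6, 2, 5, 4, 1]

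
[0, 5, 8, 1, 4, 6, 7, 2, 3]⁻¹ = [0, 3, 7, 8, 4, 1, 5, 6, 2]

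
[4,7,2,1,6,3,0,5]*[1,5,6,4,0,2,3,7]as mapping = [0→0,1→7,2→6,3→5,4→3,5→4,6→1,7→2]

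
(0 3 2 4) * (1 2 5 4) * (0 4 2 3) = (1 3 5 2)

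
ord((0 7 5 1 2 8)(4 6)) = 6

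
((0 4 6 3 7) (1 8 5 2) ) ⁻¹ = (0 7 3 6 4) (1 2 5 8) 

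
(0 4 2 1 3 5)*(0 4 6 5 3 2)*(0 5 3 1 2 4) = (0 6 3 1 4 5)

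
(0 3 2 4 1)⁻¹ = (0 1 4 2 3)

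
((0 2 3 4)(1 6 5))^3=(0 4 3 2)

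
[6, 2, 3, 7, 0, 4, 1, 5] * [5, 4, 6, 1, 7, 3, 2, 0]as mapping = [0→2, 1→6, 2→1, 3→0, 4→5, 5→7, 6→4, 7→3]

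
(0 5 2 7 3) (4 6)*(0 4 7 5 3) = (0 3 4 6 7) (2 5) 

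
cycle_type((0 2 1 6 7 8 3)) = 7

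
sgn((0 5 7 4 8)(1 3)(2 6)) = 1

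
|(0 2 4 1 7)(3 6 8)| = 15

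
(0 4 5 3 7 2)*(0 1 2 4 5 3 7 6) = (0 5 7 4 3 6) (1 2) 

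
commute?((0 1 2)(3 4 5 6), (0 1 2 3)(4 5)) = no:(0 1 2)(3 4 5 6)*(0 1 2 3)(4 5) = (0 2 1 3 5 6), (0 1 2 3)(4 5)*(0 1 2)(3 4 5 6) = (0 2 4 6 3 1)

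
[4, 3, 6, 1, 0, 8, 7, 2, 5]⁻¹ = [4, 3, 7, 1, 0, 8, 2, 6, 5]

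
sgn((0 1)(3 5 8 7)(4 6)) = -1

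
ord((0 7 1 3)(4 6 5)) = 12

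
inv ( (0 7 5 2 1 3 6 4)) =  (0 4 6 3 1 2 5 7)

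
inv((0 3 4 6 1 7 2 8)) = (0 8 2 7 1 6 4 3)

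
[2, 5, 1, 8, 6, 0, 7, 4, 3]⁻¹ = [5, 2, 0, 8, 7, 1, 4, 6, 3]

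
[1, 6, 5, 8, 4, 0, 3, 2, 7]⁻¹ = [5, 0, 7, 6, 4, 2, 1, 8, 3]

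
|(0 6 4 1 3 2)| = 6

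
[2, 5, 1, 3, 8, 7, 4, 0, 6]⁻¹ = [7, 2, 0, 3, 6, 1, 8, 5, 4]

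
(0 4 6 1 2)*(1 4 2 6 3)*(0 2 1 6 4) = (0 1 4 3 6)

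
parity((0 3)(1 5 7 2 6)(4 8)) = even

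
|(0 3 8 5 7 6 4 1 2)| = 9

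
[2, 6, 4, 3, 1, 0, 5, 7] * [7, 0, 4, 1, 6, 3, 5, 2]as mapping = [0→4, 1→5, 2→6, 3→1, 4→0, 5→7, 6→3, 7→2]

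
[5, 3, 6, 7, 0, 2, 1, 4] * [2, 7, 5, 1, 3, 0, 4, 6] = [0, 1, 4, 6, 2, 5, 7, 3]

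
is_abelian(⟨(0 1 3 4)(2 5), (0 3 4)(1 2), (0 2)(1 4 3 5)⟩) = no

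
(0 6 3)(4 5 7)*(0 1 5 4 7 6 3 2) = (0 3 1 5 6 2)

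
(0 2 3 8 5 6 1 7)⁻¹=(0 7 1 6 5 8 3 2)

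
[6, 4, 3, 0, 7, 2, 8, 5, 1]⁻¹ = [3, 8, 5, 2, 1, 7, 0, 4, 6]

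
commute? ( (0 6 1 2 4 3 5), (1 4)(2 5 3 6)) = no: (0 6 1 2 4 3 5)*(1 4)(2 5 3 6) = (0 2 1 5)(4 6), (1 4)(2 5 3 6)*(0 6 1 2 4 3 5) = (0 6 4 2)(1 3)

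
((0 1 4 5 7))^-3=(0 4 7 1 5)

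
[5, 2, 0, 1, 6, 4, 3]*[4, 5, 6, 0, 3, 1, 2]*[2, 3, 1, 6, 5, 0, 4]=[3, 4, 5, 0, 1, 6, 2]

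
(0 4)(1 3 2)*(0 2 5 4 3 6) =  (0 3 5 4 2 1 6)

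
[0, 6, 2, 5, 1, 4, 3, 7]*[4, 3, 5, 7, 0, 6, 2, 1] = [4, 2, 5, 6, 3, 0, 7, 1]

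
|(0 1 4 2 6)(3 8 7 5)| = 20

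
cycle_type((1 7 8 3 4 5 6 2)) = 8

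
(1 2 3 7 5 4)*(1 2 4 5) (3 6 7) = (1 4 2 6 7) 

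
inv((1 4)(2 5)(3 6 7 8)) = (1 4)(2 5)(3 8 7 6)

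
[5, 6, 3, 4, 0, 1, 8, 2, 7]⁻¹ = [4, 5, 7, 2, 3, 0, 1, 8, 6]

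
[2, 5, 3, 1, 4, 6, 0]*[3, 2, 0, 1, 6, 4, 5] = [0, 4, 1, 2, 6, 5, 3]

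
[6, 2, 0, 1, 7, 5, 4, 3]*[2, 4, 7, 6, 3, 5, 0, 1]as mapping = [0→0, 1→7, 2→2, 3→4, 4→1, 5→5, 6→3, 7→6]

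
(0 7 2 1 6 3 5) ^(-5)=(0 2 6 5 7 1 3) 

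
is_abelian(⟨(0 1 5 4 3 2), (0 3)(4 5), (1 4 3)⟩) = no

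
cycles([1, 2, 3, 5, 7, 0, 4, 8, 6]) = (0 1 2 3 5)(4 7 8 6)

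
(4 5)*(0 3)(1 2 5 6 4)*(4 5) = (0 3)(1 2 4 6 5)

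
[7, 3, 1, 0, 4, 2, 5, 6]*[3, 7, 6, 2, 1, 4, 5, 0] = [0, 2, 7, 3, 1, 6, 4, 5]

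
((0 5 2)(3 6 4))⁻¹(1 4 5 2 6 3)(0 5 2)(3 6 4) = (0 4 6 1 3 2)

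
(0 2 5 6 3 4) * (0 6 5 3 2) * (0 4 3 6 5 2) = (0 4 5 2 6)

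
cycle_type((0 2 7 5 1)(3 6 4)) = 3.5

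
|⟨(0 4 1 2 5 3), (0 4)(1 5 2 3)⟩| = 720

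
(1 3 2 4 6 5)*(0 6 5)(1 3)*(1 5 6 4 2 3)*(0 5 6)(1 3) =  (0 4)(1 6 5 3)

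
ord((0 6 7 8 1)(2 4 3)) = 15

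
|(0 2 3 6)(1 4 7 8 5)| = 20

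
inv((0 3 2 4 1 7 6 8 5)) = (0 5 8 6 7 1 4 2 3)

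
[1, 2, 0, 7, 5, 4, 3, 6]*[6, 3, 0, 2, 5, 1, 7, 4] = [3, 0, 6, 4, 1, 5, 2, 7]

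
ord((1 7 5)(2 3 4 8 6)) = 15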